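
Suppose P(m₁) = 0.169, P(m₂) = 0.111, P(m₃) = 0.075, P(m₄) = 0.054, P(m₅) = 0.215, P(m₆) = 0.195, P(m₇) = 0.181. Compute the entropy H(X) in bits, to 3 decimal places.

H = −Σ pᵢ log₂ pᵢ.
−0.169·log₂(0.169) = 0.4335
−0.111·log₂(0.111) = 0.3520
−0.075·log₂(0.075) = 0.2803
−0.054·log₂(0.054) = 0.2274
−0.215·log₂(0.215) = 0.4768
−0.195·log₂(0.195) = 0.4599
−0.181·log₂(0.181) = 0.4463
Sum ≈ 2.6762 → 2.676 bits.

2.676 bits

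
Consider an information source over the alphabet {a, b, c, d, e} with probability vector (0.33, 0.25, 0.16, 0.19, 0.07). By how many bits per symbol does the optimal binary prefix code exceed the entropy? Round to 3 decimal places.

0.055 bits

Entropy H = −Σ p log₂ p ≈ 2.1746 bits.
Huffman merges: 7/100+4/25→23/100; 19/100+23/100→21/50; 1/4+33/100→29/50; 21/50+29/50→1. L = 223/100 ≈ 2.2300.
L − H = 2.2300 − 2.1746 = 0.055 bits.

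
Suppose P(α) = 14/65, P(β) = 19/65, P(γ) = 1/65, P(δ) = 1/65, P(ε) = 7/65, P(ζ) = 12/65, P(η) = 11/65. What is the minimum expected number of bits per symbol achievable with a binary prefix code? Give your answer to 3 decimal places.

Repeatedly combine the two least-probable nodes; the expected code length is the sum of the merged weights.
merge 1/65 + 1/65 → 2/65
merge 2/65 + 7/65 → 9/65
merge 9/65 + 11/65 → 4/13
merge 12/65 + 14/65 → 2/5
merge 19/65 + 4/13 → 3/5
merge 2/5 + 3/5 → 1
L = 2/65 + 9/65 + 4/13 + 2/5 + 3/5 + 1 = 161/65 ≈ 2.477 bits/symbol.

2.477 bits/symbol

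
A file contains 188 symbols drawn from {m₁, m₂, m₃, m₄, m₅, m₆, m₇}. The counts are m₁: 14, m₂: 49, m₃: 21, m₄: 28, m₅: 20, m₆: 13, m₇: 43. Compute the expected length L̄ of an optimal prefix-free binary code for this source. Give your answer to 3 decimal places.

Probabilities are the counts divided by 188.
Repeatedly combine the two least-probable nodes; the expected code length is the sum of the merged weights.
merge 13/188 + 7/94 → 27/188
merge 5/47 + 21/188 → 41/188
merge 27/188 + 7/47 → 55/188
merge 41/188 + 43/188 → 21/47
merge 49/188 + 55/188 → 26/47
merge 21/47 + 26/47 → 1
L = 27/188 + 41/188 + 55/188 + 21/47 + 26/47 + 1 = 499/188 ≈ 2.654 bits/symbol.

2.654 bits/symbol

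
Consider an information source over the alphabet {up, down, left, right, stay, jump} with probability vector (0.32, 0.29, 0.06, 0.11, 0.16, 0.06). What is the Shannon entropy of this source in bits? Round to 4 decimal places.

2.3043 bits

H = −Σ pᵢ log₂ pᵢ.
−0.32·log₂(0.32) = 0.5260
−0.29·log₂(0.29) = 0.5179
−0.06·log₂(0.06) = 0.2435
−0.11·log₂(0.11) = 0.3503
−0.16·log₂(0.16) = 0.4230
−0.06·log₂(0.06) = 0.2435
Sum ≈ 2.3043 → 2.3043 bits.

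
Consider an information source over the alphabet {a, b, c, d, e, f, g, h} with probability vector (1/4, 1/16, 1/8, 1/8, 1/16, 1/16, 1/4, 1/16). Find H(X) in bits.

2.75 bits

Each probability is a power of 1/2, so log₂(1/p) is an integer.
H = Σ p·log₂(1/p) = 1/4·2 + 1/16·4 + 1/8·3 + 1/8·3 + 1/16·4 + 1/16·4 + 1/4·2 + 1/16·4 = 2.75 bits.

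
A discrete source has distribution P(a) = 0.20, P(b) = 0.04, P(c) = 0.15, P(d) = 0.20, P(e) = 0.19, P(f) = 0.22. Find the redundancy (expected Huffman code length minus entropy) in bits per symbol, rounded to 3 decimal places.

Entropy H = −Σ p log₂ p ≈ 2.4609 bits.
Huffman merges: 1/25+3/20→19/100; 19/100+19/100→19/50; 1/5+1/5→2/5; 11/50+19/50→3/5; 2/5+3/5→1. L = 257/100 ≈ 2.5700.
L − H = 2.5700 − 2.4609 = 0.109 bits.

0.109 bits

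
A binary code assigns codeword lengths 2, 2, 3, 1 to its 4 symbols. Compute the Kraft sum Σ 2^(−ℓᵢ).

With common denominator 2^3 = 8: Σ 2^(−ℓᵢ) = 2/8 + 2/8 + 1/8 + 4/8 = 9/8 = 1.125.

1.125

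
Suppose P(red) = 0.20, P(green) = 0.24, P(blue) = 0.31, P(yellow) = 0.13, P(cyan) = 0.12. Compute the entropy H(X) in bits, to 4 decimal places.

2.2320 bits

H = −Σ pᵢ log₂ pᵢ.
−0.20·log₂(0.20) = 0.4644
−0.24·log₂(0.24) = 0.4941
−0.31·log₂(0.31) = 0.5238
−0.13·log₂(0.13) = 0.3826
−0.12·log₂(0.12) = 0.3671
Sum ≈ 2.2320 → 2.2320 bits.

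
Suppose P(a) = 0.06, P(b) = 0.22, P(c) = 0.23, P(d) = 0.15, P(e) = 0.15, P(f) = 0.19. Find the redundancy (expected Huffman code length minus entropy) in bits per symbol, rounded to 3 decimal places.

0.062 bits

Entropy H = −Σ p log₂ p ≈ 2.4881 bits.
Huffman merges: 3/50+3/20→21/100; 3/20+19/100→17/50; 21/100+11/50→43/100; 23/100+17/50→57/100; 43/100+57/100→1. L = 51/20 ≈ 2.5500.
L − H = 2.5500 − 2.4881 = 0.062 bits.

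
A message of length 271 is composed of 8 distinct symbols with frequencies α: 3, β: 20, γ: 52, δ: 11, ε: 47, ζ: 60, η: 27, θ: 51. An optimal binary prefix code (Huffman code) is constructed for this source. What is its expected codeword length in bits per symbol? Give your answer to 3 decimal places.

Probabilities are the counts divided by 271.
Repeatedly combine the two least-probable nodes; the expected code length is the sum of the merged weights.
merge 3/271 + 11/271 → 14/271
merge 14/271 + 20/271 → 34/271
merge 27/271 + 34/271 → 61/271
merge 47/271 + 51/271 → 98/271
merge 52/271 + 60/271 → 112/271
merge 61/271 + 98/271 → 159/271
merge 112/271 + 159/271 → 1
L = 14/271 + 34/271 + 61/271 + 98/271 + 112/271 + 159/271 + 1 = 749/271 ≈ 2.764 bits/symbol.

2.764 bits/symbol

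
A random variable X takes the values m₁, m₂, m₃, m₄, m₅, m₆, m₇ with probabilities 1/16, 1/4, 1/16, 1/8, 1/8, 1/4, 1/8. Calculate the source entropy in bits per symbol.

2.625 bits

Each probability is a power of 1/2, so log₂(1/p) is an integer.
H = Σ p·log₂(1/p) = 1/16·4 + 1/4·2 + 1/16·4 + 1/8·3 + 1/8·3 + 1/4·2 + 1/8·3 = 2.625 bits.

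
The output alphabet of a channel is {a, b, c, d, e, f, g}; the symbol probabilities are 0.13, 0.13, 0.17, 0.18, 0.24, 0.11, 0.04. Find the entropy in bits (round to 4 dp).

H = −Σ pᵢ log₂ pᵢ.
−0.13·log₂(0.13) = 0.3826
−0.13·log₂(0.13) = 0.3826
−0.17·log₂(0.17) = 0.4346
−0.18·log₂(0.18) = 0.4453
−0.24·log₂(0.24) = 0.4941
−0.11·log₂(0.11) = 0.3503
−0.04·log₂(0.04) = 0.1858
Sum ≈ 2.6754 → 2.6754 bits.

2.6754 bits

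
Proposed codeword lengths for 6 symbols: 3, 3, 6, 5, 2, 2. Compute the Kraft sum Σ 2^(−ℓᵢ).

0.796875

With common denominator 2^6 = 64: Σ 2^(−ℓᵢ) = 8/64 + 8/64 + 1/64 + 2/64 + 16/64 + 16/64 = 51/64 = 0.796875.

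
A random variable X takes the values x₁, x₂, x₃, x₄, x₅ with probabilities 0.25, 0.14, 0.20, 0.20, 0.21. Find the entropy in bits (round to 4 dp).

2.2987 bits

H = −Σ pᵢ log₂ pᵢ.
−0.25·log₂(0.25) = 0.5000
−0.14·log₂(0.14) = 0.3971
−0.20·log₂(0.20) = 0.4644
−0.20·log₂(0.20) = 0.4644
−0.21·log₂(0.21) = 0.4728
Sum ≈ 2.2987 → 2.2987 bits.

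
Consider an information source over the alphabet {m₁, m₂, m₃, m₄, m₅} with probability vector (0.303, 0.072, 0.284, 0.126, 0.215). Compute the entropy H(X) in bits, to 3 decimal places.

2.164 bits

H = −Σ pᵢ log₂ pᵢ.
−0.303·log₂(0.303) = 0.5220
−0.072·log₂(0.072) = 0.2733
−0.284·log₂(0.284) = 0.5158
−0.126·log₂(0.126) = 0.3766
−0.215·log₂(0.215) = 0.4768
Sum ≈ 2.1643 → 2.164 bits.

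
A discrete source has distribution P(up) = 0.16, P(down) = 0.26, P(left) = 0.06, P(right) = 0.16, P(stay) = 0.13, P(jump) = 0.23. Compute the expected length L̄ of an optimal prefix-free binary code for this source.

2.51 bits/symbol

Repeatedly combine the two least-probable nodes; the expected code length is the sum of the merged weights.
merge 3/50 + 13/100 → 19/100
merge 4/25 + 4/25 → 8/25
merge 19/100 + 23/100 → 21/50
merge 13/50 + 8/25 → 29/50
merge 21/50 + 29/50 → 1
L = 19/100 + 8/25 + 21/50 + 29/50 + 1 = 251/100 = 2.51 bits/symbol.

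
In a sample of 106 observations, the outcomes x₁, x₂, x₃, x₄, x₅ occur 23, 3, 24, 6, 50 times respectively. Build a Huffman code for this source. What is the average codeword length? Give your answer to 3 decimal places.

Probabilities are the counts divided by 106.
Repeatedly combine the two least-probable nodes; the expected code length is the sum of the merged weights.
merge 3/106 + 3/53 → 9/106
merge 9/106 + 23/106 → 16/53
merge 12/53 + 16/53 → 28/53
merge 25/53 + 28/53 → 1
L = 9/106 + 16/53 + 28/53 + 1 = 203/106 ≈ 1.915 bits/symbol.

1.915 bits/symbol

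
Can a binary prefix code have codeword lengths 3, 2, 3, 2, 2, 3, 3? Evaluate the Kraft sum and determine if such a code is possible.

With common denominator 2^3 = 8: Σ 2^(−ℓᵢ) = 1/8 + 2/8 + 1/8 + 2/8 + 2/8 + 1/8 + 1/8 = 10/8 = 1.25.
Kraft's inequality requires Σ ≤ 1; here Σ = 1.25 > 1, so no such prefix code exists.

1.25; no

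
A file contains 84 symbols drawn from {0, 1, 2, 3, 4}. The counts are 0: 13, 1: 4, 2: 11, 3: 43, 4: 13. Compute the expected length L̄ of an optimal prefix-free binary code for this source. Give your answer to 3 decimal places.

1.976 bits/symbol

Probabilities are the counts divided by 84.
Repeatedly combine the two least-probable nodes; the expected code length is the sum of the merged weights.
merge 1/21 + 11/84 → 5/28
merge 13/84 + 13/84 → 13/42
merge 5/28 + 13/42 → 41/84
merge 41/84 + 43/84 → 1
L = 5/28 + 13/42 + 41/84 + 1 = 83/42 ≈ 1.976 bits/symbol.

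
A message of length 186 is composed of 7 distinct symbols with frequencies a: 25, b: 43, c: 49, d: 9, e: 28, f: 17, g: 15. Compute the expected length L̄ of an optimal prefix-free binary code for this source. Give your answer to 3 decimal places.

2.634 bits/symbol

Probabilities are the counts divided by 186.
Repeatedly combine the two least-probable nodes; the expected code length is the sum of the merged weights.
merge 3/62 + 5/62 → 4/31
merge 17/186 + 4/31 → 41/186
merge 25/186 + 14/93 → 53/186
merge 41/186 + 43/186 → 14/31
merge 49/186 + 53/186 → 17/31
merge 14/31 + 17/31 → 1
L = 4/31 + 41/186 + 53/186 + 14/31 + 17/31 + 1 = 245/93 ≈ 2.634 bits/symbol.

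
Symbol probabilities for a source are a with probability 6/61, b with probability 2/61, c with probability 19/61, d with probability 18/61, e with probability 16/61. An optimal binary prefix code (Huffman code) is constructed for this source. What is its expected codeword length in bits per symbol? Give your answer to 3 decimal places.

Repeatedly combine the two least-probable nodes; the expected code length is the sum of the merged weights.
merge 2/61 + 6/61 → 8/61
merge 8/61 + 16/61 → 24/61
merge 18/61 + 19/61 → 37/61
merge 24/61 + 37/61 → 1
L = 8/61 + 24/61 + 37/61 + 1 = 130/61 ≈ 2.131 bits/symbol.

2.131 bits/symbol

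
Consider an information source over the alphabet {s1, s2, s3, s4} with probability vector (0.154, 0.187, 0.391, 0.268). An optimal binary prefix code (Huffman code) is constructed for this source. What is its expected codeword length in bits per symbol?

Repeatedly combine the two least-probable nodes; the expected code length is the sum of the merged weights.
merge 77/500 + 187/1000 → 341/1000
merge 67/250 + 341/1000 → 609/1000
merge 391/1000 + 609/1000 → 1
L = 341/1000 + 609/1000 + 1 = 39/20 = 1.95 bits/symbol.

1.95 bits/symbol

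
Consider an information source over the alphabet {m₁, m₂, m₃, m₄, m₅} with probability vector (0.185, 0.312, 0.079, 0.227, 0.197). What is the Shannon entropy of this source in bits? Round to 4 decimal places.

2.2113 bits

H = −Σ pᵢ log₂ pᵢ.
−0.185·log₂(0.185) = 0.4504
−0.312·log₂(0.312) = 0.5243
−0.079·log₂(0.079) = 0.2893
−0.227·log₂(0.227) = 0.4856
−0.197·log₂(0.197) = 0.4617
Sum ≈ 2.2113 → 2.2113 bits.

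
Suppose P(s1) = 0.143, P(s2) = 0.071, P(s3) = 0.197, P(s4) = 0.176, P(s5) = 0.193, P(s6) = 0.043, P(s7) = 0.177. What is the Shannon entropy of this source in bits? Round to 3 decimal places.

H = −Σ pᵢ log₂ pᵢ.
−0.143·log₂(0.143) = 0.4012
−0.071·log₂(0.071) = 0.2709
−0.197·log₂(0.197) = 0.4617
−0.176·log₂(0.176) = 0.4411
−0.193·log₂(0.193) = 0.4581
−0.043·log₂(0.043) = 0.1952
−0.177·log₂(0.177) = 0.4422
Sum ≈ 2.6704 → 2.670 bits.

2.670 bits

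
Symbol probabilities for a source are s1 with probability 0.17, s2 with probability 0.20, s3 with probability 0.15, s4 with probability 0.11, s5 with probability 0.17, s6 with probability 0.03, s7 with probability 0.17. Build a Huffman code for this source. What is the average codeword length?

Repeatedly combine the two least-probable nodes; the expected code length is the sum of the merged weights.
merge 3/100 + 11/100 → 7/50
merge 7/50 + 3/20 → 29/100
merge 17/100 + 17/100 → 17/50
merge 17/100 + 1/5 → 37/100
merge 29/100 + 17/50 → 63/100
merge 37/100 + 63/100 → 1
L = 7/50 + 29/100 + 17/50 + 37/100 + 63/100 + 1 = 277/100 = 2.77 bits/symbol.

2.77 bits/symbol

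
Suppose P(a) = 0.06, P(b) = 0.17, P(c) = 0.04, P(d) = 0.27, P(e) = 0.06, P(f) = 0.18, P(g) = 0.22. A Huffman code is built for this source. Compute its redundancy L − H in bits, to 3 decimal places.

Entropy H = −Σ p log₂ p ≈ 2.5433 bits.
Huffman merges: 1/25+3/50→1/10; 3/50+1/10→4/25; 4/25+17/100→33/100; 9/50+11/50→2/5; 27/100+33/100→3/5; 2/5+3/5→1. L = 259/100 ≈ 2.5900.
L − H = 2.5900 − 2.5433 = 0.047 bits.

0.047 bits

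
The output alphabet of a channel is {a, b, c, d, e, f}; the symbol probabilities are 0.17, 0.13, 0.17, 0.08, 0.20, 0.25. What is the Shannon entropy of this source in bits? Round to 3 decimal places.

2.508 bits

H = −Σ pᵢ log₂ pᵢ.
−0.17·log₂(0.17) = 0.4346
−0.13·log₂(0.13) = 0.3826
−0.17·log₂(0.17) = 0.4346
−0.08·log₂(0.08) = 0.2915
−0.20·log₂(0.20) = 0.4644
−0.25·log₂(0.25) = 0.5000
Sum ≈ 2.5077 → 2.508 bits.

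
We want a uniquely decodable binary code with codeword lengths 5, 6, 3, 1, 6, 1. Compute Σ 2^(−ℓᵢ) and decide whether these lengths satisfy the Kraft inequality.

1.1875; no

With common denominator 2^6 = 64: Σ 2^(−ℓᵢ) = 2/64 + 1/64 + 8/64 + 32/64 + 1/64 + 32/64 = 76/64 = 1.1875.
Kraft's inequality requires Σ ≤ 1; here Σ = 1.1875 > 1, so no such prefix code exists.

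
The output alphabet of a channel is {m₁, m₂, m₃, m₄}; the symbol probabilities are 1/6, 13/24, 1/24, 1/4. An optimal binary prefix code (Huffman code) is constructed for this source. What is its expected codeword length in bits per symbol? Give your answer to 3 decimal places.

Repeatedly combine the two least-probable nodes; the expected code length is the sum of the merged weights.
merge 1/24 + 1/6 → 5/24
merge 5/24 + 1/4 → 11/24
merge 11/24 + 13/24 → 1
L = 5/24 + 11/24 + 1 = 5/3 ≈ 1.667 bits/symbol.

1.667 bits/symbol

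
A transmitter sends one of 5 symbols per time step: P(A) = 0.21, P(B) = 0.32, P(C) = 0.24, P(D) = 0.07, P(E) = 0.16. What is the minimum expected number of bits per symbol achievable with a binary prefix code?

2.23 bits/symbol

Repeatedly combine the two least-probable nodes; the expected code length is the sum of the merged weights.
merge 7/100 + 4/25 → 23/100
merge 21/100 + 23/100 → 11/25
merge 6/25 + 8/25 → 14/25
merge 11/25 + 14/25 → 1
L = 23/100 + 11/25 + 14/25 + 1 = 223/100 = 2.23 bits/symbol.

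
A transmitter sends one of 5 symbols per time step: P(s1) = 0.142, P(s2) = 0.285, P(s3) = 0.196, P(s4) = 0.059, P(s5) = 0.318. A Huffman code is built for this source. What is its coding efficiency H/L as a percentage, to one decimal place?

97.4%

Entropy H = −Σ p log₂ p ≈ 2.1433 bits.
Huffman merges: 59/1000+71/500→201/1000; 49/250+201/1000→397/1000; 57/200+159/500→603/1000; 397/1000+603/1000→1. L = 2201/1000 ≈ 2.2010.
Efficiency = H/L = 2.1433/2.2010 = 97.4%.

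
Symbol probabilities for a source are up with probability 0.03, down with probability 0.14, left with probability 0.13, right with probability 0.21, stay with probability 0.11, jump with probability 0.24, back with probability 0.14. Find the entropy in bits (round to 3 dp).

H = −Σ pᵢ log₂ pᵢ.
−0.03·log₂(0.03) = 0.1518
−0.14·log₂(0.14) = 0.3971
−0.13·log₂(0.13) = 0.3826
−0.21·log₂(0.21) = 0.4728
−0.11·log₂(0.11) = 0.3503
−0.24·log₂(0.24) = 0.4941
−0.14·log₂(0.14) = 0.3971
Sum ≈ 2.6459 → 2.646 bits.

2.646 bits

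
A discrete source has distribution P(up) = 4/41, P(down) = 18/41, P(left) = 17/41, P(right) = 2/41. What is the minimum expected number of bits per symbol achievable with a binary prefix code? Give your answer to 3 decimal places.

Repeatedly combine the two least-probable nodes; the expected code length is the sum of the merged weights.
merge 2/41 + 4/41 → 6/41
merge 6/41 + 17/41 → 23/41
merge 18/41 + 23/41 → 1
L = 6/41 + 23/41 + 1 = 70/41 ≈ 1.707 bits/symbol.

1.707 bits/symbol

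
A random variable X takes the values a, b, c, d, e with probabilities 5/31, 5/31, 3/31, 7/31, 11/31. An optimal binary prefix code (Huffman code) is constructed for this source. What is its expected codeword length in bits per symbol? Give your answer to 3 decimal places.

Repeatedly combine the two least-probable nodes; the expected code length is the sum of the merged weights.
merge 3/31 + 5/31 → 8/31
merge 5/31 + 7/31 → 12/31
merge 8/31 + 11/31 → 19/31
merge 12/31 + 19/31 → 1
L = 8/31 + 12/31 + 19/31 + 1 = 70/31 ≈ 2.258 bits/symbol.

2.258 bits/symbol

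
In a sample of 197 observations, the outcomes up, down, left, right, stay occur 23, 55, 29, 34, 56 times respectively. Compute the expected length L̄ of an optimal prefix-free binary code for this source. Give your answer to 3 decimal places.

Probabilities are the counts divided by 197.
Repeatedly combine the two least-probable nodes; the expected code length is the sum of the merged weights.
merge 23/197 + 29/197 → 52/197
merge 34/197 + 52/197 → 86/197
merge 55/197 + 56/197 → 111/197
merge 86/197 + 111/197 → 1
L = 52/197 + 86/197 + 111/197 + 1 = 446/197 ≈ 2.264 bits/symbol.

2.264 bits/symbol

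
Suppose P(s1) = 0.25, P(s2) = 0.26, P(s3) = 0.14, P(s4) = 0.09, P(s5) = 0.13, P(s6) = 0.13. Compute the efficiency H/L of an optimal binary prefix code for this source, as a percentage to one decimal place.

99.6%

Entropy H = −Σ p log₂ p ≈ 2.4803 bits.
Huffman merges: 9/100+13/100→11/50; 13/100+7/50→27/100; 11/50+1/4→47/100; 13/50+27/100→53/100; 47/100+53/100→1. L = 249/100 ≈ 2.4900.
Efficiency = H/L = 2.4803/2.4900 = 99.6%.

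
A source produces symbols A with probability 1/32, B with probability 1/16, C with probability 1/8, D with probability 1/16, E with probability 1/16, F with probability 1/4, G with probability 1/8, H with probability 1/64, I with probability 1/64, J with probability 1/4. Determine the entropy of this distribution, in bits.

Each probability is a power of 1/2, so log₂(1/p) is an integer.
H = Σ p·log₂(1/p) = 1/32·5 + 1/16·4 + 1/8·3 + 1/16·4 + 1/16·4 + 1/4·2 + 1/8·3 + 1/64·6 + 1/64·6 + 1/4·2 = 2.84375 bits.

2.84375 bits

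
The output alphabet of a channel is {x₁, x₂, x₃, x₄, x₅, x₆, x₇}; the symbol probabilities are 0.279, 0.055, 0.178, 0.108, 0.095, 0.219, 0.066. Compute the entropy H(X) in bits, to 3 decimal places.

H = −Σ pᵢ log₂ pᵢ.
−0.279·log₂(0.279) = 0.5138
−0.055·log₂(0.055) = 0.2301
−0.178·log₂(0.178) = 0.4432
−0.108·log₂(0.108) = 0.3468
−0.095·log₂(0.095) = 0.3226
−0.219·log₂(0.219) = 0.4798
−0.066·log₂(0.066) = 0.2588
Sum ≈ 2.5952 → 2.595 bits.

2.595 bits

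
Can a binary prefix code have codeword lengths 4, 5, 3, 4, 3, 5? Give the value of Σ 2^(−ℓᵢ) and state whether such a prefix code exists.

With common denominator 2^5 = 32: Σ 2^(−ℓᵢ) = 2/32 + 1/32 + 4/32 + 2/32 + 4/32 + 1/32 = 14/32 = 0.4375.
Kraft's inequality requires Σ ≤ 1; here Σ = 0.4375 ≤ 1, so such a prefix code exists.

0.4375; yes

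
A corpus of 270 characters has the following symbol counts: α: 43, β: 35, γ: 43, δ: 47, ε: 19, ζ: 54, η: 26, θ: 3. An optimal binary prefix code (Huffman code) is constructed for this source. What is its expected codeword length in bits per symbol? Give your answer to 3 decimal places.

Probabilities are the counts divided by 270.
Repeatedly combine the two least-probable nodes; the expected code length is the sum of the merged weights.
merge 1/90 + 19/270 → 11/135
merge 11/135 + 13/135 → 8/45
merge 7/54 + 43/270 → 13/45
merge 43/270 + 47/270 → 1/3
merge 8/45 + 1/5 → 17/45
merge 13/45 + 1/3 → 28/45
merge 17/45 + 28/45 → 1
L = 11/135 + 8/45 + 13/45 + 1/3 + 17/45 + 28/45 + 1 = 389/135 ≈ 2.881 bits/symbol.

2.881 bits/symbol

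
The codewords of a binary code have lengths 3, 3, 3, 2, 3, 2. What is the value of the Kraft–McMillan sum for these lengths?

With common denominator 2^3 = 8: Σ 2^(−ℓᵢ) = 1/8 + 1/8 + 1/8 + 2/8 + 1/8 + 2/8 = 8/8 = 1.

1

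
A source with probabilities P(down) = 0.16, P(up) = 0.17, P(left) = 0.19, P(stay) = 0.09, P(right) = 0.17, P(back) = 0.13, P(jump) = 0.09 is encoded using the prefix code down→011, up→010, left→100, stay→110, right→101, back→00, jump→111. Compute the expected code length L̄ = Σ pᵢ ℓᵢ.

L̄ = Σ pᵢ·ℓᵢ = 0.16·3 + 0.17·3 + 0.19·3 + 0.09·3 + 0.17·3 + 0.13·2 + 0.09·3 = 2.87 bits/symbol.

2.87 bits/symbol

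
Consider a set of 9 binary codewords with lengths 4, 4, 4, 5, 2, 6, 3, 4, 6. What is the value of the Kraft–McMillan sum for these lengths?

With common denominator 2^6 = 64: Σ 2^(−ℓᵢ) = 4/64 + 4/64 + 4/64 + 2/64 + 16/64 + 1/64 + 8/64 + 4/64 + 1/64 = 44/64 = 0.6875.

0.6875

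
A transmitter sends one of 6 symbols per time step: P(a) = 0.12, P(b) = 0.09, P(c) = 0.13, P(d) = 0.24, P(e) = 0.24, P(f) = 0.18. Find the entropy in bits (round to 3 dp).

2.496 bits

H = −Σ pᵢ log₂ pᵢ.
−0.12·log₂(0.12) = 0.3671
−0.09·log₂(0.09) = 0.3127
−0.13·log₂(0.13) = 0.3826
−0.24·log₂(0.24) = 0.4941
−0.24·log₂(0.24) = 0.4941
−0.18·log₂(0.18) = 0.4453
Sum ≈ 2.4959 → 2.496 bits.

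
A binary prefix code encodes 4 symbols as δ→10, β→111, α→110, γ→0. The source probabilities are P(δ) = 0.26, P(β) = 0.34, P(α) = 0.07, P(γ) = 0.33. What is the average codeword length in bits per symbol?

2.08 bits/symbol

L̄ = Σ pᵢ·ℓᵢ = 0.26·2 + 0.34·3 + 0.07·3 + 0.33·1 = 2.08 bits/symbol.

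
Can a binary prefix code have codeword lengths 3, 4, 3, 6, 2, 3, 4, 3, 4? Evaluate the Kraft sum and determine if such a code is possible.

With common denominator 2^6 = 64: Σ 2^(−ℓᵢ) = 8/64 + 4/64 + 8/64 + 1/64 + 16/64 + 8/64 + 4/64 + 8/64 + 4/64 = 61/64 = 0.953125.
Kraft's inequality requires Σ ≤ 1; here Σ = 0.953125 ≤ 1, so such a prefix code exists.

0.953125; yes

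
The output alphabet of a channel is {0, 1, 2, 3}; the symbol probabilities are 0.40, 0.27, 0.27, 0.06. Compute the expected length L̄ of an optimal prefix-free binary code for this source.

1.93 bits/symbol

Repeatedly combine the two least-probable nodes; the expected code length is the sum of the merged weights.
merge 3/50 + 27/100 → 33/100
merge 27/100 + 33/100 → 3/5
merge 2/5 + 3/5 → 1
L = 33/100 + 3/5 + 1 = 193/100 = 1.93 bits/symbol.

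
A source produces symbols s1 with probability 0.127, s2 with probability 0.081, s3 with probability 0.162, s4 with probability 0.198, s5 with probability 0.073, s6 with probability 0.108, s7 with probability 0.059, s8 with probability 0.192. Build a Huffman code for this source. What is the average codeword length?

2.931 bits/symbol

Repeatedly combine the two least-probable nodes; the expected code length is the sum of the merged weights.
merge 59/1000 + 73/1000 → 33/250
merge 81/1000 + 27/250 → 189/1000
merge 127/1000 + 33/250 → 259/1000
merge 81/500 + 189/1000 → 351/1000
merge 24/125 + 99/500 → 39/100
merge 259/1000 + 351/1000 → 61/100
merge 39/100 + 61/100 → 1
L = 33/250 + 189/1000 + 259/1000 + 351/1000 + 39/100 + 61/100 + 1 = 2931/1000 = 2.931 bits/symbol.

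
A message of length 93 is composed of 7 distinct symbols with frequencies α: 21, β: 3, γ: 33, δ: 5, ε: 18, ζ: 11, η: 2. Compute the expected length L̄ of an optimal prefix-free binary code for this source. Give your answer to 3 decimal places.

2.387 bits/symbol

Probabilities are the counts divided by 93.
Repeatedly combine the two least-probable nodes; the expected code length is the sum of the merged weights.
merge 2/93 + 1/31 → 5/93
merge 5/93 + 5/93 → 10/93
merge 10/93 + 11/93 → 7/31
merge 6/31 + 7/31 → 13/31
merge 7/31 + 11/31 → 18/31
merge 13/31 + 18/31 → 1
L = 5/93 + 10/93 + 7/31 + 13/31 + 18/31 + 1 = 74/31 ≈ 2.387 bits/symbol.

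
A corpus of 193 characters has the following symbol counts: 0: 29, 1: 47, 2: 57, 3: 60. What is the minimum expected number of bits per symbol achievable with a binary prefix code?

Probabilities are the counts divided by 193.
Repeatedly combine the two least-probable nodes; the expected code length is the sum of the merged weights.
merge 29/193 + 47/193 → 76/193
merge 57/193 + 60/193 → 117/193
merge 76/193 + 117/193 → 1
L = 76/193 + 117/193 + 1 = 2 bits/symbol.

2 bits/symbol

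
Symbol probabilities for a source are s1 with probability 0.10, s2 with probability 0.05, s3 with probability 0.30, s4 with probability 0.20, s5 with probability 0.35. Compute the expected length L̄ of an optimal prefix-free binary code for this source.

Repeatedly combine the two least-probable nodes; the expected code length is the sum of the merged weights.
merge 1/20 + 1/10 → 3/20
merge 3/20 + 1/5 → 7/20
merge 3/10 + 7/20 → 13/20
merge 7/20 + 13/20 → 1
L = 3/20 + 7/20 + 13/20 + 1 = 43/20 = 2.15 bits/symbol.

2.15 bits/symbol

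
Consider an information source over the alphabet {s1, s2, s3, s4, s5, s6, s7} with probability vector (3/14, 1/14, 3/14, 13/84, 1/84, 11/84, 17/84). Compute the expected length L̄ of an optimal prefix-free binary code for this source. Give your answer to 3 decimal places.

2.655 bits/symbol

Repeatedly combine the two least-probable nodes; the expected code length is the sum of the merged weights.
merge 1/84 + 1/14 → 1/12
merge 1/12 + 11/84 → 3/14
merge 13/84 + 17/84 → 5/14
merge 3/14 + 3/14 → 3/7
merge 3/14 + 5/14 → 4/7
merge 3/7 + 4/7 → 1
L = 1/12 + 3/14 + 5/14 + 3/7 + 4/7 + 1 = 223/84 ≈ 2.655 bits/symbol.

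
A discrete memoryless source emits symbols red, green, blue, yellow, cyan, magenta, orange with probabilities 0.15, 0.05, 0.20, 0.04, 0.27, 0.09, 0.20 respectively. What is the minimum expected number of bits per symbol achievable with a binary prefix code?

Repeatedly combine the two least-probable nodes; the expected code length is the sum of the merged weights.
merge 1/25 + 1/20 → 9/100
merge 9/100 + 9/100 → 9/50
merge 3/20 + 9/50 → 33/100
merge 1/5 + 1/5 → 2/5
merge 27/100 + 33/100 → 3/5
merge 2/5 + 3/5 → 1
L = 9/100 + 9/50 + 33/100 + 2/5 + 3/5 + 1 = 13/5 = 2.6 bits/symbol.

2.6 bits/symbol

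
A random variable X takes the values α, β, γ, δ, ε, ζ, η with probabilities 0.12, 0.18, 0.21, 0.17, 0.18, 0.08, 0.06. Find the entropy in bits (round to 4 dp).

H = −Σ pᵢ log₂ pᵢ.
−0.12·log₂(0.12) = 0.3671
−0.18·log₂(0.18) = 0.4453
−0.21·log₂(0.21) = 0.4728
−0.17·log₂(0.17) = 0.4346
−0.18·log₂(0.18) = 0.4453
−0.08·log₂(0.08) = 0.2915
−0.06·log₂(0.06) = 0.2435
Sum ≈ 2.7001 → 2.7001 bits.

2.7001 bits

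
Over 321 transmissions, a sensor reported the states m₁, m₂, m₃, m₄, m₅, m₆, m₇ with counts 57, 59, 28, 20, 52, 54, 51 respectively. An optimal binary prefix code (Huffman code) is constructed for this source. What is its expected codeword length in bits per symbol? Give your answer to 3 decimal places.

Probabilities are the counts divided by 321.
Repeatedly combine the two least-probable nodes; the expected code length is the sum of the merged weights.
merge 20/321 + 28/321 → 16/107
merge 16/107 + 17/107 → 33/107
merge 52/321 + 18/107 → 106/321
merge 19/107 + 59/321 → 116/321
merge 33/107 + 106/321 → 205/321
merge 116/321 + 205/321 → 1
L = 16/107 + 33/107 + 106/321 + 116/321 + 205/321 + 1 = 895/321 ≈ 2.788 bits/symbol.

2.788 bits/symbol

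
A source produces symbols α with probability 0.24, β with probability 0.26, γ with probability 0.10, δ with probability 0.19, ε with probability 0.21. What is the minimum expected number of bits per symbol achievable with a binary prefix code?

2.29 bits/symbol

Repeatedly combine the two least-probable nodes; the expected code length is the sum of the merged weights.
merge 1/10 + 19/100 → 29/100
merge 21/100 + 6/25 → 9/20
merge 13/50 + 29/100 → 11/20
merge 9/20 + 11/20 → 1
L = 29/100 + 9/20 + 11/20 + 1 = 229/100 = 2.29 bits/symbol.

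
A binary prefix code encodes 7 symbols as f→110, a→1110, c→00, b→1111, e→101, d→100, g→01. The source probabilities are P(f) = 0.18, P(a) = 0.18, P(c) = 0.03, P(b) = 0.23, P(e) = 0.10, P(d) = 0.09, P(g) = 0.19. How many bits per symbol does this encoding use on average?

L̄ = Σ pᵢ·ℓᵢ = 0.18·3 + 0.18·4 + 0.03·2 + 0.23·4 + 0.10·3 + 0.09·3 + 0.19·2 = 3.19 bits/symbol.

3.19 bits/symbol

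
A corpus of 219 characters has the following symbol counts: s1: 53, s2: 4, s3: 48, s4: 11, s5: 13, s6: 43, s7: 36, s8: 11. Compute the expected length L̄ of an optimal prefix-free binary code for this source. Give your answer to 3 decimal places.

2.699 bits/symbol

Probabilities are the counts divided by 219.
Repeatedly combine the two least-probable nodes; the expected code length is the sum of the merged weights.
merge 4/219 + 11/219 → 5/73
merge 11/219 + 13/219 → 8/73
merge 5/73 + 8/73 → 13/73
merge 12/73 + 13/73 → 25/73
merge 43/219 + 16/73 → 91/219
merge 53/219 + 25/73 → 128/219
merge 91/219 + 128/219 → 1
L = 5/73 + 8/73 + 13/73 + 25/73 + 91/219 + 128/219 + 1 = 197/73 ≈ 2.699 bits/symbol.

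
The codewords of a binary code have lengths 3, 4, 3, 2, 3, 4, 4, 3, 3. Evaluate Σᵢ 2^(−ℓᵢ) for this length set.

1.0625

With common denominator 2^4 = 16: Σ 2^(−ℓᵢ) = 2/16 + 1/16 + 2/16 + 4/16 + 2/16 + 1/16 + 1/16 + 2/16 + 2/16 = 17/16 = 1.0625.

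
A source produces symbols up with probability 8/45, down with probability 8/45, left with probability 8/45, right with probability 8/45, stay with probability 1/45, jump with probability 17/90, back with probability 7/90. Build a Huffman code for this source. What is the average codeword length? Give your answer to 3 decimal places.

2.733 bits/symbol

Repeatedly combine the two least-probable nodes; the expected code length is the sum of the merged weights.
merge 1/45 + 7/90 → 1/10
merge 1/10 + 8/45 → 5/18
merge 8/45 + 8/45 → 16/45
merge 8/45 + 17/90 → 11/30
merge 5/18 + 16/45 → 19/30
merge 11/30 + 19/30 → 1
L = 1/10 + 5/18 + 16/45 + 11/30 + 19/30 + 1 = 41/15 ≈ 2.733 bits/symbol.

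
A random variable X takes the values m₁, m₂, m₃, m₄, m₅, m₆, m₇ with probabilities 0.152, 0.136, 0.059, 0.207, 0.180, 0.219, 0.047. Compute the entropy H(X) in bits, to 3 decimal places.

2.648 bits

H = −Σ pᵢ log₂ pᵢ.
−0.152·log₂(0.152) = 0.4131
−0.136·log₂(0.136) = 0.3915
−0.059·log₂(0.059) = 0.2409
−0.207·log₂(0.207) = 0.4704
−0.180·log₂(0.180) = 0.4453
−0.219·log₂(0.219) = 0.4798
−0.047·log₂(0.047) = 0.2073
Sum ≈ 2.6483 → 2.648 bits.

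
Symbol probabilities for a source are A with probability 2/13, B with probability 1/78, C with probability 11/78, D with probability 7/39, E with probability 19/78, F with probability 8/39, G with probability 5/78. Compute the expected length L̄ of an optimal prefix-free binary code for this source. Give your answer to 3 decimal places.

2.628 bits/symbol

Repeatedly combine the two least-probable nodes; the expected code length is the sum of the merged weights.
merge 1/78 + 5/78 → 1/13
merge 1/13 + 11/78 → 17/78
merge 2/13 + 7/39 → 1/3
merge 8/39 + 17/78 → 11/26
merge 19/78 + 1/3 → 15/26
merge 11/26 + 15/26 → 1
L = 1/13 + 17/78 + 1/3 + 11/26 + 15/26 + 1 = 205/78 ≈ 2.628 bits/symbol.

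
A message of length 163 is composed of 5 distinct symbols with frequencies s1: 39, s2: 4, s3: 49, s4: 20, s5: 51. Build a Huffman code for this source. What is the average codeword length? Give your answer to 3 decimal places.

Probabilities are the counts divided by 163.
Repeatedly combine the two least-probable nodes; the expected code length is the sum of the merged weights.
merge 4/163 + 20/163 → 24/163
merge 24/163 + 39/163 → 63/163
merge 49/163 + 51/163 → 100/163
merge 63/163 + 100/163 → 1
L = 24/163 + 63/163 + 100/163 + 1 = 350/163 ≈ 2.147 bits/symbol.

2.147 bits/symbol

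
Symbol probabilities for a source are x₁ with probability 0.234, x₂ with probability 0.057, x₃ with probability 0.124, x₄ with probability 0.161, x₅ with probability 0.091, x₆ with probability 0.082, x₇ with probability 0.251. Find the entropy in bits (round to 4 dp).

H = −Σ pᵢ log₂ pᵢ.
−0.234·log₂(0.234) = 0.4903
−0.057·log₂(0.057) = 0.2356
−0.124·log₂(0.124) = 0.3734
−0.161·log₂(0.161) = 0.4242
−0.091·log₂(0.091) = 0.3147
−0.082·log₂(0.082) = 0.2959
−0.251·log₂(0.251) = 0.5006
Sum ≈ 2.6347 → 2.6347 bits.

2.6347 bits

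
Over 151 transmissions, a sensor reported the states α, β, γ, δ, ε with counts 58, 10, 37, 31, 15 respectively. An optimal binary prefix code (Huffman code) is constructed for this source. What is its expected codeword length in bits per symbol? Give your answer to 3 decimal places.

Probabilities are the counts divided by 151.
Repeatedly combine the two least-probable nodes; the expected code length is the sum of the merged weights.
merge 10/151 + 15/151 → 25/151
merge 25/151 + 31/151 → 56/151
merge 37/151 + 56/151 → 93/151
merge 58/151 + 93/151 → 1
L = 25/151 + 56/151 + 93/151 + 1 = 325/151 ≈ 2.152 bits/symbol.

2.152 bits/symbol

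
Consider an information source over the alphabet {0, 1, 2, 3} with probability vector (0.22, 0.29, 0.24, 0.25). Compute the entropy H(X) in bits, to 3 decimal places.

H = −Σ pᵢ log₂ pᵢ.
−0.22·log₂(0.22) = 0.4806
−0.29·log₂(0.29) = 0.5179
−0.24·log₂(0.24) = 0.4941
−0.25·log₂(0.25) = 0.5000
Sum ≈ 1.9926 → 1.993 bits.

1.993 bits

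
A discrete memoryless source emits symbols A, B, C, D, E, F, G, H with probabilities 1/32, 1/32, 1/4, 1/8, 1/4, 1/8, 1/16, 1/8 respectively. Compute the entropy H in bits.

Each probability is a power of 1/2, so log₂(1/p) is an integer.
H = Σ p·log₂(1/p) = 1/32·5 + 1/32·5 + 1/4·2 + 1/8·3 + 1/4·2 + 1/8·3 + 1/16·4 + 1/8·3 = 2.6875 bits.

2.6875 bits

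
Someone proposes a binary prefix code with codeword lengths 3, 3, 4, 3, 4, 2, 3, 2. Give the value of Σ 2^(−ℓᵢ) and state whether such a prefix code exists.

1.125; no

With common denominator 2^4 = 16: Σ 2^(−ℓᵢ) = 2/16 + 2/16 + 1/16 + 2/16 + 1/16 + 4/16 + 2/16 + 4/16 = 18/16 = 1.125.
Kraft's inequality requires Σ ≤ 1; here Σ = 1.125 > 1, so no such prefix code exists.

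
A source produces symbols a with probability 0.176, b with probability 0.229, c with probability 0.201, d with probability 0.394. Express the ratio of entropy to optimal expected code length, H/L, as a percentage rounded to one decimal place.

97.0%

Entropy H = −Σ p log₂ p ≈ 1.9228 bits.
Huffman merges: 22/125+201/1000→377/1000; 229/1000+377/1000→303/500; 197/500+303/500→1. L = 1983/1000 ≈ 1.9830.
Efficiency = H/L = 1.9228/1.9830 = 97.0%.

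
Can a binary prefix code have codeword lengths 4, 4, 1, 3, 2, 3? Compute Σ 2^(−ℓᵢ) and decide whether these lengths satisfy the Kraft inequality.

With common denominator 2^4 = 16: Σ 2^(−ℓᵢ) = 1/16 + 1/16 + 8/16 + 2/16 + 4/16 + 2/16 = 18/16 = 1.125.
Kraft's inequality requires Σ ≤ 1; here Σ = 1.125 > 1, so no such prefix code exists.

1.125; no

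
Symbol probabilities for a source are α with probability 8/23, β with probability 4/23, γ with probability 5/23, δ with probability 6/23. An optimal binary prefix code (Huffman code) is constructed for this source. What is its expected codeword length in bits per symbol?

Repeatedly combine the two least-probable nodes; the expected code length is the sum of the merged weights.
merge 4/23 + 5/23 → 9/23
merge 6/23 + 8/23 → 14/23
merge 9/23 + 14/23 → 1
L = 9/23 + 14/23 + 1 = 2 bits/symbol.

2 bits/symbol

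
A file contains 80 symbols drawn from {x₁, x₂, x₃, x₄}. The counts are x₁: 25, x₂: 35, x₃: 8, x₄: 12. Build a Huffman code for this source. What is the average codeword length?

Probabilities are the counts divided by 80.
Repeatedly combine the two least-probable nodes; the expected code length is the sum of the merged weights.
merge 1/10 + 3/20 → 1/4
merge 1/4 + 5/16 → 9/16
merge 7/16 + 9/16 → 1
L = 1/4 + 9/16 + 1 = 29/16 = 1.8125 bits/symbol.

1.8125 bits/symbol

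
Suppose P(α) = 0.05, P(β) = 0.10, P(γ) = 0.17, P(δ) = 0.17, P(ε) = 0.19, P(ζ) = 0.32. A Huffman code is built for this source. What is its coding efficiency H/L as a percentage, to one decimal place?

97.1%

Entropy H = −Σ p log₂ p ≈ 2.3987 bits.
Huffman merges: 1/20+1/10→3/20; 3/20+17/100→8/25; 17/100+19/100→9/25; 8/25+8/25→16/25; 9/25+16/25→1. L = 247/100 ≈ 2.4700.
Efficiency = H/L = 2.3987/2.4700 = 97.1%.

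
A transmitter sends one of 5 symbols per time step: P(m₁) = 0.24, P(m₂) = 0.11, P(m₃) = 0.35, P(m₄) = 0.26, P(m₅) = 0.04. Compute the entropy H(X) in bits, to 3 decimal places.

H = −Σ pᵢ log₂ pᵢ.
−0.24·log₂(0.24) = 0.4941
−0.11·log₂(0.11) = 0.3503
−0.35·log₂(0.35) = 0.5301
−0.26·log₂(0.26) = 0.5053
−0.04·log₂(0.04) = 0.1858
Sum ≈ 2.0656 → 2.066 bits.

2.066 bits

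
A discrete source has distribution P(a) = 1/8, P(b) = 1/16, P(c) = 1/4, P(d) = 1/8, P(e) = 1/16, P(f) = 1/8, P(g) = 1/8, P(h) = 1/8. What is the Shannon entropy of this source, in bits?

Each probability is a power of 1/2, so log₂(1/p) is an integer.
H = Σ p·log₂(1/p) = 1/8·3 + 1/16·4 + 1/4·2 + 1/8·3 + 1/16·4 + 1/8·3 + 1/8·3 + 1/8·3 = 2.875 bits.

2.875 bits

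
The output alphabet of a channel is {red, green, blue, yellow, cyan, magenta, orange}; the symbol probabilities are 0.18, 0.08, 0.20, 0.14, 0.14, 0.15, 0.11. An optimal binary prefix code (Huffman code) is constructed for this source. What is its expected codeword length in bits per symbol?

2.8 bits/symbol

Repeatedly combine the two least-probable nodes; the expected code length is the sum of the merged weights.
merge 2/25 + 11/100 → 19/100
merge 7/50 + 7/50 → 7/25
merge 3/20 + 9/50 → 33/100
merge 19/100 + 1/5 → 39/100
merge 7/25 + 33/100 → 61/100
merge 39/100 + 61/100 → 1
L = 19/100 + 7/25 + 33/100 + 39/100 + 61/100 + 1 = 14/5 = 2.8 bits/symbol.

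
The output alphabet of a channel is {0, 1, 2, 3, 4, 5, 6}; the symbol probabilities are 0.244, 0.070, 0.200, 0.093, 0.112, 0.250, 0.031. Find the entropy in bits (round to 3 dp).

H = −Σ pᵢ log₂ pᵢ.
−0.244·log₂(0.244) = 0.4966
−0.070·log₂(0.070) = 0.2686
−0.200·log₂(0.200) = 0.4644
−0.093·log₂(0.093) = 0.3187
−0.112·log₂(0.112) = 0.3537
−0.250·log₂(0.250) = 0.5000
−0.031·log₂(0.031) = 0.1554
Sum ≈ 2.5573 → 2.557 bits.

2.557 bits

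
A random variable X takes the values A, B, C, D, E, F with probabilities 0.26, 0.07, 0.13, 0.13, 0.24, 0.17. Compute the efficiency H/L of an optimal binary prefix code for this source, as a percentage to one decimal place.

98.7%

Entropy H = −Σ p log₂ p ≈ 2.4679 bits.
Huffman merges: 7/100+13/100→1/5; 13/100+17/100→3/10; 1/5+6/25→11/25; 13/50+3/10→14/25; 11/25+14/25→1. L = 5/2 ≈ 2.5000.
Efficiency = H/L = 2.4679/2.5000 = 98.7%.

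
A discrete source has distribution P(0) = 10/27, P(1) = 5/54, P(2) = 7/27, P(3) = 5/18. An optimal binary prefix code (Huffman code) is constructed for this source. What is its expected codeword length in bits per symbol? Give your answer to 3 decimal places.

1.981 bits/symbol

Repeatedly combine the two least-probable nodes; the expected code length is the sum of the merged weights.
merge 5/54 + 7/27 → 19/54
merge 5/18 + 19/54 → 17/27
merge 10/27 + 17/27 → 1
L = 19/54 + 17/27 + 1 = 107/54 ≈ 1.981 bits/symbol.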